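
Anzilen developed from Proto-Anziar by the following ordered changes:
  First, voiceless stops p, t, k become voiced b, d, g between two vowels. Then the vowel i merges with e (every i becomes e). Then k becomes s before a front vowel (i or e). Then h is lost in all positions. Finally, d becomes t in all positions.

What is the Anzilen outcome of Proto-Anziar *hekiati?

egeate

Anzilen: *hekiati
  hekiati → hegiadi   [intervocalic voicing]
  hegiadi → hegeade   [vowel merger]
  hegeade (rule 3 does not apply)
  hegeade → egeade   [h-loss]
  egeade → egeate   [unconditioned shift]
  giving Anzilen egeate.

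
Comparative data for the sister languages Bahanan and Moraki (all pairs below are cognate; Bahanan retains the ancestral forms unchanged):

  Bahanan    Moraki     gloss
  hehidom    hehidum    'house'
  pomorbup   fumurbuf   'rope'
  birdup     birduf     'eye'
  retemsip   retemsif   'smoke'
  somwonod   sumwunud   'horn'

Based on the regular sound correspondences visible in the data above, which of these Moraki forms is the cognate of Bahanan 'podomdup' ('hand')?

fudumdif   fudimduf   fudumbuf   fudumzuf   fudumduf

pomorbup ~ fumurbuf — Bahanan p corresponds to Moraki f word-initially before a back vowel.
somwonod ~ sumwunud — Bahanan o corresponds to Moraki u after a consonant, before a consonant other than r, m, n, p, b, f, v.
hehidom ~ hehidum, pomorbup ~ fumurbuf — Bahanan o corresponds to Moraki u after a consonant, before a nasal.
pomorbup ~ fumurbuf, birdup ~ birduf — Bahanan p corresponds to Moraki f word-finally.
Applying these to Bahanan 'podomdup':
  podomdup → fodomdup   (p→f word-initially before a back vowel)
  fodomdup → fudomdup   (o→u after a consonant, before a consonant other than r, m, n, p, b, f, v)
  fudomdup → fudumdup   (o→u after a consonant, before a nasal)
  fudumdup → fudumduf   (p→f word-finally)
So the Moraki cognate is 'fudumduf'.

fudumduf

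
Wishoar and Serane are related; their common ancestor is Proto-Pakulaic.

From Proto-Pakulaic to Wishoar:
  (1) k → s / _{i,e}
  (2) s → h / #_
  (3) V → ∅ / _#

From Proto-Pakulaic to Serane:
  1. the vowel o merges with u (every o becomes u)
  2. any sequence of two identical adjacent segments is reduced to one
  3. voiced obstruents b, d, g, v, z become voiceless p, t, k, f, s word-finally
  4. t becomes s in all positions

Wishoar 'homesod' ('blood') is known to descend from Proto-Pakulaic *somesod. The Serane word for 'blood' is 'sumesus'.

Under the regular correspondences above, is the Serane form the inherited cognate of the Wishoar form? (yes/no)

Derive the expected Serane reflex of *somesod:
Serane: *somesod
  somesod → sumesud   [vowel merger]
  sumesud (rule 2 does not apply)
  sumesud → sumesut   [final devoicing]
  sumesut → sumesus   [unconditioned shift]
  giving Serane sumesus.
Serane 'sumesus' matches the regular reflex exactly, so the pair is cognate.

yes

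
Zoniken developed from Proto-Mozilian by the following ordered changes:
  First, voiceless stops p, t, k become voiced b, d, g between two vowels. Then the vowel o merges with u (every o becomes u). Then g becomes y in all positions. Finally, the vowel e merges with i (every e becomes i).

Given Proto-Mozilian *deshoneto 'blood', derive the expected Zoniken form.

Zoniken: start from *deshoneto.
  rule 1 (intervocalic voicing): deshoneto → deshonedo
  rule 2 (vowel merger): deshonedo → deshunedu
  rule 3: no change — deshunedu
  rule 4 (vowel merger): deshunedu → dishunidu
  ⇒ Zoniken dishunidu

dishunidu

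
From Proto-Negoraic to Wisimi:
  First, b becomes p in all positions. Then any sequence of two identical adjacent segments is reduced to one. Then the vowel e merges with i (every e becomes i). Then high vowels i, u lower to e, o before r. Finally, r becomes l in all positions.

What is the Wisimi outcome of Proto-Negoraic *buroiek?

Wisimi: *buroiek
  buroiek → puroiek   [unconditioned shift]
  puroiek (rule 2 does not apply)
  puroiek → puroiik   [vowel merger]
  puroiik → poroiik   [pre-rhotic lowering]
  poroiik → poloiik   [unconditioned shift]
  giving Wisimi poloiik.

poloiik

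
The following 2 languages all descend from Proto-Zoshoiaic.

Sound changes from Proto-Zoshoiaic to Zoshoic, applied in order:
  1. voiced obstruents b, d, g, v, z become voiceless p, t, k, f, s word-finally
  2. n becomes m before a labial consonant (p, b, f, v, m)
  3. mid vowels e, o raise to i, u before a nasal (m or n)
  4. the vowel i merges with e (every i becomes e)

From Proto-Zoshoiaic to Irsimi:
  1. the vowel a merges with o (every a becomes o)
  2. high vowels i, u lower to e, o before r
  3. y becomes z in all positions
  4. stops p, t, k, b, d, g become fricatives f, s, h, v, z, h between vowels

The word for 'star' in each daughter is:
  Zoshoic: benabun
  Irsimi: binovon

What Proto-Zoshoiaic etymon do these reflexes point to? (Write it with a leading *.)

Position 2: Zoshoic has e, Irsimi has i. Irsimi preserves i here (none of its changes turn any other segment into i), so the proto-segment is *i.
Position 5: Zoshoic has b, Irsimi has v. Zoshoic preserves b here (none of its changes turn any other segment into b), so the proto-segment is *b.
Continuing position by position gives *binabon; check it forward:
Zoshoic: *binabon
  binabon (rule 1 does not apply)
  binabon (rule 2 does not apply)
  binabon → binabun   [pre-nasal raising]
  binabun → benabun   [vowel merger]
  giving Zoshoic benabun.
Irsimi: *binabon
  binabon → binobon   [vowel merger]
  binobon (rule 2 does not apply)
  binobon (rule 3 does not apply)
  binobon → binovon   [intervocalic lenition]
  giving Irsimi binovon.
Only *binabon yields all of Zoshoic benabun, Irsimi binovon.

*binabon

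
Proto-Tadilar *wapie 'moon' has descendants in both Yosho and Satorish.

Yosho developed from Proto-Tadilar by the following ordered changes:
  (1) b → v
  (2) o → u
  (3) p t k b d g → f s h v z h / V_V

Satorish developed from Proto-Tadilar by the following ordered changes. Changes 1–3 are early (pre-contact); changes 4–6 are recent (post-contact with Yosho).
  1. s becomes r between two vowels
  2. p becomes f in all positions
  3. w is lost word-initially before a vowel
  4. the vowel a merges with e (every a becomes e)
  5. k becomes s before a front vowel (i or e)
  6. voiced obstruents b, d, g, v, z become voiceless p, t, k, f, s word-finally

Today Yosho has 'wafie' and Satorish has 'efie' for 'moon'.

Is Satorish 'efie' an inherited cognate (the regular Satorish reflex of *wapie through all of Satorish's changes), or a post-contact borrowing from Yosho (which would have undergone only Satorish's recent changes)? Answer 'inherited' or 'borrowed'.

If inherited, *wapie would pass through all of Satorish's changes:
Satorish: *wapie
  wapie (rule 1 does not apply)
  wapie → wafie   [unconditioned shift]
  wafie → afie   [glide loss]
  afie → efie   [vowel merger]
  efie (rule 5 does not apply)
  efie (rule 6 does not apply)
  giving Satorish efie.
If borrowed from Yosho 'wafie' after the early changes, it would undergo only the recent ones:
  rule 4 (vowel merger): wafie → wefie
  rule 5 (palatalisation): no change (wefie)
  rule 6 (final devoicing): no change (wefie)
  ⇒ as a loan: wefie
Satorish 'efie' matches the inherited outcome exactly, so it is an inherited cognate, not a loan.

inherited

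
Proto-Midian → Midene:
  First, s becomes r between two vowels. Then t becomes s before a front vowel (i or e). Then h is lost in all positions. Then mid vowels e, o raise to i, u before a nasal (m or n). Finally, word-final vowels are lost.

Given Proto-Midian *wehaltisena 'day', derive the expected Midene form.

wealsirin

Midene: start from *wehaltisena.
  rule 1 (rhotacism): wehaltisena → wehaltirena
  rule 2 (palatalisation): wehaltirena → wehalsirena
  rule 3 (h-loss): wehalsirena → wealsirena
  rule 4 (pre-nasal raising): wealsirena → wealsirina
  rule 5 (apocope): wealsirina → wealsirin
  ⇒ Midene wealsirin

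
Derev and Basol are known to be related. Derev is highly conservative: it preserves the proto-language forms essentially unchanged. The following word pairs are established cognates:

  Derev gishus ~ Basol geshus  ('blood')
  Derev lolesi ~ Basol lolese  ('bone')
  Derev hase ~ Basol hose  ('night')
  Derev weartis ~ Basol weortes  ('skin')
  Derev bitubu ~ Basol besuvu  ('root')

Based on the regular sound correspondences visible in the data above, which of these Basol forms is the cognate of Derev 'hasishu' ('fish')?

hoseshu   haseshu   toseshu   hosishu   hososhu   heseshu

hoseshu

hase ~ hose — Derev a corresponds to Basol o after a consonant, before a consonant other than r, m, n, p, b, f, v.
gishus ~ geshus, weartis ~ weortes — Derev i corresponds to Basol e after a consonant, before a consonant other than r, m, n, p, b, f, v.
Applying these to Derev 'hasishu':
  hasishu → hosishu   (a→o after a consonant, before a consonant other than r, m, n, p, b, f, v)
  hosishu → hoseshu   (i→e after a consonant, before a consonant other than r, m, n, p, b, f, v)
So the Basol cognate is 'hoseshu'.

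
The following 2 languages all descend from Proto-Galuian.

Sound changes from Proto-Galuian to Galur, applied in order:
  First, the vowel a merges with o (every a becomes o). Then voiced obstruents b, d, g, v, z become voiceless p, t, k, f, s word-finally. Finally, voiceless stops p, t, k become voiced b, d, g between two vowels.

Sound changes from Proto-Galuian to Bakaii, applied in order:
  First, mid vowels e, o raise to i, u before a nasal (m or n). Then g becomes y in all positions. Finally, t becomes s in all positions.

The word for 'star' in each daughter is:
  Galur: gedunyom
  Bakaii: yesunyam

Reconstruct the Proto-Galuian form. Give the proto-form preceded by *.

Position 3: Galur has d, Bakaii has s. Taking the neighbouring segments as reconstructed: Galur d could go back to *t or *d; Bakaii s could go back to *t or *s — the one source consistent with every daughter is *t.
Position 1: Galur has g, Bakaii has y. Taking the neighbouring segments as reconstructed: Galur g can only go back to *g; Bakaii y could go back to *g or *y — the one source consistent with every daughter is *g.
Verify the candidate proto-form against each daughter:
Galur: start from *getunyam.
  rule 1 (vowel merger): getunyam → getunyom
  rule 2: no change — getunyom
  rule 3 (intervocalic voicing): getunyom → gedunyom
  ⇒ Galur gedunyom
Bakaii: *getunyam > yetunyam > yesunyam  (by unconditioned shift, unconditioned shift)
No other proto-form is consistent with every reflex, so the reconstruction is *getunyam.

*getunyam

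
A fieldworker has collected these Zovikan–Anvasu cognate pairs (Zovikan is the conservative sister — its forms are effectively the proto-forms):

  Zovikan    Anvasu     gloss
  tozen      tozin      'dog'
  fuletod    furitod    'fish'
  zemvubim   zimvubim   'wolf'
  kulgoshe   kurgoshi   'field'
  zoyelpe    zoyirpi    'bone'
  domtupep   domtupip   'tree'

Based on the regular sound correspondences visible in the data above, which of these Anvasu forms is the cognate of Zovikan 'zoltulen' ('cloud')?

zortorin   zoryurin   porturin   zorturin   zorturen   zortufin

kulgoshe ~ kurgoshi — Zovikan l corresponds to Anvasu r after a vowel, before a consonant other than r, m, n, p, b, f, v.
fuletod ~ furitod — Zovikan l corresponds to Anvasu r between vowels (before a front vowel).
tozen ~ tozin — Zovikan e corresponds to Anvasu i after a consonant, before a nasal.
Applying these to Zovikan 'zoltulen':
  zoltulen → zortulen   (l→r after a vowel, before a consonant other than r, m, n, p, b, f, v)
  zortulen → zorturen   (l→r between vowels (before a front vowel))
  zorturen → zorturin   (e→i after a consonant, before a nasal)
So the Anvasu cognate is 'zorturin'.

zorturin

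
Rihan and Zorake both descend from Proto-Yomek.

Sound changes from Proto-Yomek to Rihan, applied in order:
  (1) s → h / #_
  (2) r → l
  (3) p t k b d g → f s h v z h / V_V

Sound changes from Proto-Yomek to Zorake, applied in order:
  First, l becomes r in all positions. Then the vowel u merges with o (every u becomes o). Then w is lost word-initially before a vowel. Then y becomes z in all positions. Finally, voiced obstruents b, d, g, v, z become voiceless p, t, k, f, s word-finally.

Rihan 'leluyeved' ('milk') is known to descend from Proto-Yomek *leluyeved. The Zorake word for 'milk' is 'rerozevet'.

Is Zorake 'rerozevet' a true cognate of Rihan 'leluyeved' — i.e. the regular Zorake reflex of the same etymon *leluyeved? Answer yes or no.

Derive the expected Zorake reflex of *leluyeved:
Zorake: start from *leluyeved.
  rule 1 (unconditioned shift): leluyeved → reruyeved
  rule 2 (vowel merger): reruyeved → reroyeved
  rule 3: no change — reroyeved
  rule 4 (unconditioned shift): reroyeved → rerozeved
  rule 5 (final devoicing): rerozeved → rerozevet
  ⇒ Zorake rerozevet
Zorake 'rerozevet' matches the regular reflex exactly, so the pair is cognate.

yes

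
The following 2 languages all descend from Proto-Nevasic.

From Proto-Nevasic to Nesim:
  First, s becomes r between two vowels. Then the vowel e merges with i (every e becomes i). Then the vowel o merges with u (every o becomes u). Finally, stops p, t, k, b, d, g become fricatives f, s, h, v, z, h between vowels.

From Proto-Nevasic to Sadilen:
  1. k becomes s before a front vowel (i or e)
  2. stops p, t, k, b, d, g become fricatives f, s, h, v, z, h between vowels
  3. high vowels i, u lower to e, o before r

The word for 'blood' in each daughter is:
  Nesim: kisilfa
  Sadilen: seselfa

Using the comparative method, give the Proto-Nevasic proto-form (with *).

Position 3: Nesim has s, Sadilen has s. Taking the neighbouring segments as reconstructed: Nesim s can only go back to *t; Sadilen s could go back to *t or *k or *s — the one source consistent with every daughter is *t.
Position 2: Nesim has i, Sadilen has e. Taking the neighbouring segments as reconstructed: Nesim i could go back to *e or *i; Sadilen e can only go back to *e — the one source consistent with every daughter is *e.
Continuing position by position gives *ketelfa; check it forward:
Nesim: *ketelfa
  ketelfa (rule 1 does not apply)
  ketelfa → kitilfa   [vowel merger]
  kitilfa (rule 3 does not apply)
  kitilfa → kisilfa   [intervocalic lenition]
  giving Nesim kisilfa.
Sadilen: *ketelfa > setelfa > seselfa  (by palatalisation, intervocalic lenition)
Only *ketelfa yields all of Nesim kisilfa, Sadilen seselfa.

*ketelfa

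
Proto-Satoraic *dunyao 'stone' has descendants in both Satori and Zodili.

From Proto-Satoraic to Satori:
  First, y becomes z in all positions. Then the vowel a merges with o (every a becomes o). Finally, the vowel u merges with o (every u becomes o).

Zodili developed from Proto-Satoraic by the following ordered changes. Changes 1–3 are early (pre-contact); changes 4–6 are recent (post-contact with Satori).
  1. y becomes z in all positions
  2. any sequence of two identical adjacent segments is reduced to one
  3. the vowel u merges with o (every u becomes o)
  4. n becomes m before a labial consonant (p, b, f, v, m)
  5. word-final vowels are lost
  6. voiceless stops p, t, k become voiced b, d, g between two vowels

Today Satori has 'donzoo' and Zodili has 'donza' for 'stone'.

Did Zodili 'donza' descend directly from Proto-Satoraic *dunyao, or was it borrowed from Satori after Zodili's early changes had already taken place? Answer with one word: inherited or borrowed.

inherited

If inherited, *dunyao would pass through all of Zodili's changes:
Zodili: *dunyao > dunzao > donzao > donza  (by unconditioned shift, vowel merger, apocope)
If borrowed from Satori 'donzoo' after the early changes, it would undergo only the recent ones:
  rule 4 (nasal place assimilation): no change (donzoo)
  rule 5 (apocope): donzoo → donzo
  rule 6 (intervocalic voicing): no change (donzo)
  ⇒ as a loan: donzo
Zodili 'donza' matches the inherited outcome exactly, so it is an inherited cognate, not a loan.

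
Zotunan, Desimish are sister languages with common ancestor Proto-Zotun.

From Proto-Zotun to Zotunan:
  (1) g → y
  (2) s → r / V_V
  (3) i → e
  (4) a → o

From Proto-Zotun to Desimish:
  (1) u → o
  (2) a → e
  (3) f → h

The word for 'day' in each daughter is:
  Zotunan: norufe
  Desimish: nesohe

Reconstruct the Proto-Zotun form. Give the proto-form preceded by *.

*nasufe

Position 2: Zotunan has o, Desimish has e. Taking the neighbouring segments as reconstructed: Zotunan o could go back to *a or *o; Desimish e could go back to *a or *e — the one source consistent with every daughter is *a.
Position 3: Zotunan has r, Desimish has s. Desimish preserves s here (none of its changes turn any other segment into s), so the proto-segment is *s.
Continuing position by position gives *nasufe; check it forward:
Zotunan: *nasufe
  nasufe (rule 1 does not apply)
  nasufe → narufe   [rhotacism]
  narufe (rule 3 does not apply)
  narufe → norufe   [vowel merger]
  giving Zotunan norufe.
Desimish: start from *nasufe.
  rule 1 (vowel merger): nasufe → nasofe
  rule 2 (vowel merger): nasofe → nesofe
  rule 3 (unconditioned shift): nesofe → nesohe
  ⇒ Desimish nesohe
*nasufe is the unique common source.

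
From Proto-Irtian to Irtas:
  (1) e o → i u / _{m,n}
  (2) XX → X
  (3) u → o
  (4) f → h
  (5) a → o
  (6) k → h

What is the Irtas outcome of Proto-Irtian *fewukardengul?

Irtas: *fewukardengul > fewukardingul > fewokardingol > hewokardingol > hewokordingol > hewohordingol  (by pre-nasal raising, vowel merger, unconditioned shift, vowel merger, unconditioned shift)

hewohordingol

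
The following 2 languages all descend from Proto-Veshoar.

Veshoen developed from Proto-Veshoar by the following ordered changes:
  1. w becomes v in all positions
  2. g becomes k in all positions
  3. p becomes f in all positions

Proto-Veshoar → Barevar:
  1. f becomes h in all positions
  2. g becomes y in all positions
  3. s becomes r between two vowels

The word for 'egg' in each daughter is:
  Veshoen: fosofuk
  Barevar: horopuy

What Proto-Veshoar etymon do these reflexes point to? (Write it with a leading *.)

*fosopug

Position 5: Veshoen has f, Barevar has p. Barevar preserves p here (none of its changes turn any other segment into p), so the proto-segment is *p.
Position 3: Veshoen has s, Barevar has r. Veshoen preserves s here (none of its changes turn any other segment into s), so the proto-segment is *s.
Verify the candidate proto-form against each daughter:
Veshoen: *fosopug
  fosopug (rule 1 does not apply)
  fosopug → fosopuk   [unconditioned shift]
  fosopuk → fosofuk   [unconditioned shift]
  giving Veshoen fosofuk.
Barevar: *fosopug
  fosopug → hosopug   [unconditioned shift]
  hosopug → hosopuy   [unconditioned shift]
  hosopuy → horopuy   [rhotacism]
  giving Barevar horopuy.
No other proto-form is consistent with every reflex, so the reconstruction is *fosopug.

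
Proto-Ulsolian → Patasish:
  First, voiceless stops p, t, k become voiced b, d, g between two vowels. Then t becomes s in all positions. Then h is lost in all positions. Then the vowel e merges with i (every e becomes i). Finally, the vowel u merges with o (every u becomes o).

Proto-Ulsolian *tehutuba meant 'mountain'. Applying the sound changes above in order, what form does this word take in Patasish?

Patasish: start from *tehutuba.
  rule 1 (intervocalic voicing): tehutuba → tehuduba
  rule 2 (unconditioned shift): tehuduba → sehuduba
  rule 3 (h-loss): sehuduba → seuduba
  rule 4 (vowel merger): seuduba → siuduba
  rule 5 (vowel merger): siuduba → siodoba
  ⇒ Patasish siodoba

siodoba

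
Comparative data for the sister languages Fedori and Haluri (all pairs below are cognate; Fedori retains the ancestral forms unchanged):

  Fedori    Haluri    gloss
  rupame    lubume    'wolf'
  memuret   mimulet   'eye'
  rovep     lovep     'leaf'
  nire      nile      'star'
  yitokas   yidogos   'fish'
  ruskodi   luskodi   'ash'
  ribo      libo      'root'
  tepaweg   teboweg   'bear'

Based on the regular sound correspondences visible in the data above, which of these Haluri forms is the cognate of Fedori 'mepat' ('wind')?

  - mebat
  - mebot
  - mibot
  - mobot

mebot

rupame ~ lubume, tepaweg ~ teboweg — Fedori p corresponds to Haluri b between vowels (before a back vowel).
yitokas ~ yidogos, tepaweg ~ teboweg — Fedori a corresponds to Haluri o after a consonant, before a consonant other than r, m, n, p, b, f, v.
Applying these to Fedori 'mepat':
  mepat → mebat   (p→b between vowels (before a back vowel))
  mebat → mebot   (a→o after a consonant, before a consonant other than r, m, n, p, b, f, v)
So the Haluri cognate is 'mebot'.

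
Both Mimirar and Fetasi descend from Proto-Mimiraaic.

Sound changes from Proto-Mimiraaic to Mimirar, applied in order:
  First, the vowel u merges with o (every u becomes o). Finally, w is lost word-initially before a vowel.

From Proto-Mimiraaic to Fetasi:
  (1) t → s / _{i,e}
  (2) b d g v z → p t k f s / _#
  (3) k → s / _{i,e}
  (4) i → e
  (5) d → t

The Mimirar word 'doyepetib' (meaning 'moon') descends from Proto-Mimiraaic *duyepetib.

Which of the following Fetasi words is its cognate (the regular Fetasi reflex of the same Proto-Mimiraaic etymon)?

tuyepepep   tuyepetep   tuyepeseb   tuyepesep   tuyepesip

tuyepesep

Fetasi: start from *duyepetib.
  rule 1 (palatalisation): duyepetib → duyepesib
  rule 2 (final devoicing): duyepesib → duyepesip
  rule 3: no change — duyepesip
  rule 4 (vowel merger): duyepesip → duyepesep
  rule 5 (unconditioned shift): duyepesep → tuyepesep
  ⇒ Fetasi tuyepesep
Among the options, 'tuyepesep' alone shows every Fetasi change applied in order.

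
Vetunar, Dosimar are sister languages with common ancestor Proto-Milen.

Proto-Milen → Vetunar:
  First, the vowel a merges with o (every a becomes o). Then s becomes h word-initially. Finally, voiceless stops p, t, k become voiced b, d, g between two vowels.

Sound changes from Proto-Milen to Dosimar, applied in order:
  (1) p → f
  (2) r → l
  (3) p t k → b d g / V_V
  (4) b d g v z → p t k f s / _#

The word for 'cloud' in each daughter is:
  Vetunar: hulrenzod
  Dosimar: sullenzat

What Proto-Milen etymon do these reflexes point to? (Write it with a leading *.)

*sulrenzad

Position 9: Vetunar has d, Dosimar has t. Taking the neighbouring segments as reconstructed: Vetunar d can only go back to *d; Dosimar t could go back to *t or *d — the one source consistent with every daughter is *d.
Position 8: Vetunar has o, Dosimar has a. Dosimar preserves a here (none of its changes turn any other segment into a), so the proto-segment is *a.
This points to *sulrenzad. Verify forward in each daughter:
Vetunar: start from *sulrenzad.
  rule 1 (vowel merger): sulrenzad → sulrenzod
  rule 2 (debuccalisation): sulrenzod → hulrenzod
  rule 3: no change — hulrenzod
  ⇒ Vetunar hulrenzod
Dosimar: start from *sulrenzad.
  rule 1: no change — sulrenzad
  rule 2 (unconditioned shift): sulrenzad → sullenzad
  rule 3: no change — sullenzad
  rule 4 (final devoicing): sullenzad → sullenzat
  ⇒ Dosimar sullenzat
No other proto-form is consistent with every reflex, so the reconstruction is *sulrenzad.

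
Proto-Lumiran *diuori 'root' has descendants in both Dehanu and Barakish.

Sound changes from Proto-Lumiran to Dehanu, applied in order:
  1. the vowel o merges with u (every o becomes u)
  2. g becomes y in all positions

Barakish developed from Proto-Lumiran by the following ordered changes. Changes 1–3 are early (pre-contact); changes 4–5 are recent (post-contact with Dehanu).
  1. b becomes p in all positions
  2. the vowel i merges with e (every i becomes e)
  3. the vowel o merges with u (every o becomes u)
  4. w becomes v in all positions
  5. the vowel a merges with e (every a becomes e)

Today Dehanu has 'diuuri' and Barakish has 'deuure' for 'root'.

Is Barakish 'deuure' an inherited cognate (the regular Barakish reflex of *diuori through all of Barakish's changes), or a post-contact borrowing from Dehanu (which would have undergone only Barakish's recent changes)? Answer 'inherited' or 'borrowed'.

inherited

If inherited, *diuori would pass through all of Barakish's changes:
Barakish: *diuori
  diuori (rule 1 does not apply)
  diuori → deuore   [vowel merger]
  deuore → deuure   [vowel merger]
  deuure (rule 4 does not apply)
  deuure (rule 5 does not apply)
  giving Barakish deuure.
If borrowed from Dehanu 'diuuri' after the early changes, it would undergo only the recent ones:
  rule 4 (unconditioned shift): no change (diuuri)
  rule 5 (vowel merger): no change (diuuri)
  ⇒ as a loan: diuuri
Barakish 'deuure' matches the inherited outcome exactly, so it is an inherited cognate, not a loan.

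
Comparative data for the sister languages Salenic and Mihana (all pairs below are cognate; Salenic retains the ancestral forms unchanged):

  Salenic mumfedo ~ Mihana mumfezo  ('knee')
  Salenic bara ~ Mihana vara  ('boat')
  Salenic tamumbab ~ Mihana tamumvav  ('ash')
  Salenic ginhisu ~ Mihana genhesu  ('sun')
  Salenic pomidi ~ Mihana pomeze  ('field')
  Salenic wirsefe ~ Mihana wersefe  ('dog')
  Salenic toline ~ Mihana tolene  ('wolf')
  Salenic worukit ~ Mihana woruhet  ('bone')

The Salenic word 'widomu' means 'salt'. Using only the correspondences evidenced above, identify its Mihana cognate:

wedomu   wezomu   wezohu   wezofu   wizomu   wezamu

wezomu

ginhisu ~ genhesu, pomidi ~ pomeze — Salenic i corresponds to Mihana e after a consonant, before a consonant other than r, m, n, p, b, f, v.
mumfedo ~ mumfezo — Salenic d corresponds to Mihana z between vowels (before a back vowel).
Applying these to Salenic 'widomu':
  widomu → wedomu   (i→e after a consonant, before a consonant other than r, m, n, p, b, f, v)
  wedomu → wezomu   (d→z between vowels (before a back vowel))
So the Mihana cognate is 'wezomu'.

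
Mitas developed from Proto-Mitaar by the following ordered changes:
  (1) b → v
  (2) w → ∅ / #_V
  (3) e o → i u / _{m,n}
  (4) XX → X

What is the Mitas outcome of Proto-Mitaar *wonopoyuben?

Mitas: start from *wonopoyuben.
  rule 1 (unconditioned shift): wonopoyuben → wonopoyuven
  rule 2 (glide loss): wonopoyuven → onopoyuven
  rule 3 (pre-nasal raising): onopoyuven → unopoyuvin
  rule 4: no change — unopoyuvin
  ⇒ Mitas unopoyuvin

unopoyuvin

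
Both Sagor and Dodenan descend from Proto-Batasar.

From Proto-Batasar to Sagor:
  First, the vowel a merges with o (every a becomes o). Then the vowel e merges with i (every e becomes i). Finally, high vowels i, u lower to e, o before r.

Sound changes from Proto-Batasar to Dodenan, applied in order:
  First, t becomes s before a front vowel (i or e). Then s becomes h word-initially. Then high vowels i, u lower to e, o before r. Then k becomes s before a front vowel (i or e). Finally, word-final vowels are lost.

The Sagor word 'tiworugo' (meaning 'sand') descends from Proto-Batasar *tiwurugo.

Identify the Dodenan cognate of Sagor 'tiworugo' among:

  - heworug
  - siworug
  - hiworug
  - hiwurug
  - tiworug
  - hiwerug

hiworug

Dodenan: *tiwurugo > siwurugo > hiwurugo > hiworugo > hiworug  (by palatalisation, debuccalisation, pre-rhotic lowering, apocope)
Only 'hiworug' matches the regular Dodenan development of *tiwurugo.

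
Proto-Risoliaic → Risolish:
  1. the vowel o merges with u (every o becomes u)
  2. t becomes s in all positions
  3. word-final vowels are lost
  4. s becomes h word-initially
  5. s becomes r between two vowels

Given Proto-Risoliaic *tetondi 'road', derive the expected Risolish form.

Risolish: start from *tetondi.
  rule 1 (vowel merger): tetondi → tetundi
  rule 2 (unconditioned shift): tetundi → sesundi
  rule 3 (apocope): sesundi → sesund
  rule 4 (debuccalisation): sesund → hesund
  rule 5 (rhotacism): hesund → herund
  ⇒ Risolish herund

herund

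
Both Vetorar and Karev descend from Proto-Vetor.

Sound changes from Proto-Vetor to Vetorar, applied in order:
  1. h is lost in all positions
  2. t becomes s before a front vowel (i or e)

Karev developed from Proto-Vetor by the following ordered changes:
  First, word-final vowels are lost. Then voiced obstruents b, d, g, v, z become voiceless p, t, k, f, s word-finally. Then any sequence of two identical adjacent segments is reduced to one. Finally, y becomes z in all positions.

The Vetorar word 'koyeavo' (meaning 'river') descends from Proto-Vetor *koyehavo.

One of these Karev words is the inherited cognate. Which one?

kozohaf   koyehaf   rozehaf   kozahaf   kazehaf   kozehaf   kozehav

Karev: *koyehavo > koyehav > koyehaf > kozehaf  (by apocope, final devoicing, unconditioned shift)
Among the options, 'kozehaf' alone shows every Karev change applied in order.

kozehaf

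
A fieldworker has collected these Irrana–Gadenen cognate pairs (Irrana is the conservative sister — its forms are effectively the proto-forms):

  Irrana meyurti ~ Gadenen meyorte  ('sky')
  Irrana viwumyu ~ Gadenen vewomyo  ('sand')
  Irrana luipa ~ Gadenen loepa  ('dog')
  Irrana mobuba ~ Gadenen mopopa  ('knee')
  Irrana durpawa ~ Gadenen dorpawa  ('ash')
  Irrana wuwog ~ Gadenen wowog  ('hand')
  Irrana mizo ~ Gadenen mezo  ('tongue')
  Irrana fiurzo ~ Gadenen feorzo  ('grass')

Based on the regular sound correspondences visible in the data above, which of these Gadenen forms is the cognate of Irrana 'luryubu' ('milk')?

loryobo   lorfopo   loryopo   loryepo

loryopo

meyurti ~ meyorte, durpawa ~ dorpawa — Irrana u corresponds to Gadenen o after a consonant, before r.
mobuba ~ mopopa — Irrana u corresponds to Gadenen o after a consonant, before a labial obstruent.
mobuba ~ mopopa — Irrana b corresponds to Gadenen p between vowels (before a back vowel).
viwumyu ~ vewomyo — Irrana u corresponds to Gadenen o word-finally.
Applying these to Irrana 'luryubu':
  luryubu → loryubu   (u→o after a consonant, before r)
  loryubu → loryobu   (u→o after a consonant, before a labial obstruent)
  loryobu → loryopu   (b→p between vowels (before a back vowel))
  loryopu → loryopo   (u→o word-finally)
So the Gadenen cognate is 'loryopo'.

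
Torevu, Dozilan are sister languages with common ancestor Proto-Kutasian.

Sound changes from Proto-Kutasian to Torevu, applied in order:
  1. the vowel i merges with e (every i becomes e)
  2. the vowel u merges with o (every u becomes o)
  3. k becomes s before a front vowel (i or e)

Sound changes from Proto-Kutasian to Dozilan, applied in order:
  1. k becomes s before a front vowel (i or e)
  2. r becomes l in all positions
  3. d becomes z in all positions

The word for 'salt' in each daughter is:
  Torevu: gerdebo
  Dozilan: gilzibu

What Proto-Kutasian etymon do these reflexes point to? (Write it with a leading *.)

*girdibu

Position 2: Torevu has e, Dozilan has i. Dozilan preserves i here (none of its changes turn any other segment into i), so the proto-segment is *i.
Position 3: Torevu has r, Dozilan has l. Torevu preserves r here (none of its changes turn any other segment into r), so the proto-segment is *r.
Position 4: Torevu has d, Dozilan has z. Torevu preserves d here (none of its changes turn any other segment into d), so the proto-segment is *d.
Continuing position by position gives *girdibu; check it forward:
Torevu: *girdibu
  girdibu → gerdebu   [vowel merger]
  gerdebu → gerdebo   [vowel merger]
  gerdebo (rule 3 does not apply)
  giving Torevu gerdebo.
Dozilan: start from *girdibu.
  rule 1: no change — girdibu
  rule 2 (unconditioned shift): girdibu → gildibu
  rule 3 (unconditioned shift): gildibu → gilzibu
  ⇒ Dozilan gilzibu
Only *girdibu yields all of Torevu gerdebo, Dozilan gilzibu.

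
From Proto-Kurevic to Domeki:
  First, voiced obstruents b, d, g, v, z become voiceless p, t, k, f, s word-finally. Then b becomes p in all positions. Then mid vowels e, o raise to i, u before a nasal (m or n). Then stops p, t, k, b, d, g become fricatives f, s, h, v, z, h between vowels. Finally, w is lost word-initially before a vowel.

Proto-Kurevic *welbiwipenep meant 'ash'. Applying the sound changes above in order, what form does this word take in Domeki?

Domeki: *welbiwipenep
  welbiwipenep (rule 1 does not apply)
  welbiwipenep → welpiwipenep   [unconditioned shift]
  welpiwipenep → welpiwipinep   [pre-nasal raising]
  welpiwipinep → welpiwifinep   [intervocalic lenition]
  welpiwifinep → elpiwifinep   [glide loss]
  giving Domeki elpiwifinep.

elpiwifinep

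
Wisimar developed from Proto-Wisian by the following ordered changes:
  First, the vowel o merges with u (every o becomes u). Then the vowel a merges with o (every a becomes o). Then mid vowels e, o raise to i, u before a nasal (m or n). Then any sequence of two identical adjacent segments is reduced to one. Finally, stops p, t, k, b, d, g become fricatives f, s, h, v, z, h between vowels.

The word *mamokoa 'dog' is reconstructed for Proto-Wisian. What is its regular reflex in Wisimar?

Wisimar: *mamokoa
  mamokoa → mamukua   [vowel merger]
  mamukua → momukuo   [vowel merger]
  momukuo → mumukuo   [pre-nasal raising]
  mumukuo (rule 4 does not apply)
  mumukuo → mumuhuo   [intervocalic lenition]
  giving Wisimar mumuhuo.

mumuhuo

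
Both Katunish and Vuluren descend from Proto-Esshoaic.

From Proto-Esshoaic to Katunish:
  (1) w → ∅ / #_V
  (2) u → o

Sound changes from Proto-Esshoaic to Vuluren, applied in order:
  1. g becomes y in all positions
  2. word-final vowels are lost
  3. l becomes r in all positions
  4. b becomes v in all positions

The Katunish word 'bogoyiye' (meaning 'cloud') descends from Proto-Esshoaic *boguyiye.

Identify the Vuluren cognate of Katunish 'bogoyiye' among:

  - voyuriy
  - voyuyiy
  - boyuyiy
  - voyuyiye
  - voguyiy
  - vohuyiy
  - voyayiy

Vuluren: *boguyiye
  boguyiye → boyuyiye   [unconditioned shift]
  boyuyiye → boyuyiy   [apocope]
  boyuyiy (rule 3 does not apply)
  boyuyiy → voyuyiy   [unconditioned shift]
  giving Vuluren voyuyiy.

voyuyiy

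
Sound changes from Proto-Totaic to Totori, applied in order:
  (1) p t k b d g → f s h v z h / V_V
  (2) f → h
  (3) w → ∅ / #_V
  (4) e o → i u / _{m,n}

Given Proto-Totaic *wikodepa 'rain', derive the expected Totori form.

ihozeha

Totori: start from *wikodepa.
  rule 1 (intervocalic lenition): wikodepa → wihozefa
  rule 2 (unconditioned shift): wihozefa → wihozeha
  rule 3 (glide loss): wihozeha → ihozeha
  rule 4: no change — ihozeha
  ⇒ Totori ihozeha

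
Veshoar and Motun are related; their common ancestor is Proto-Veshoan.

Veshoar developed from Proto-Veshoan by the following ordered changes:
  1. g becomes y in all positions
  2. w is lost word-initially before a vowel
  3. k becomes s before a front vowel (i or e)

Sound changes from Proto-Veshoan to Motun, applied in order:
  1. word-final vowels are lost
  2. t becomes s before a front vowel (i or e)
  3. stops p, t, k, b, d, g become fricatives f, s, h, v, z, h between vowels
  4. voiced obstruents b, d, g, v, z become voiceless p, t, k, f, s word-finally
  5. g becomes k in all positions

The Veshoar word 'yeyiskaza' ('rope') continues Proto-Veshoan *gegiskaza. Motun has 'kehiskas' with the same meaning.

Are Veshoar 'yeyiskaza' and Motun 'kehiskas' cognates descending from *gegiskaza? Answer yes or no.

yes

Derive the expected Motun reflex of *gegiskaza:
Motun: *gegiskaza
  gegiskaza → gegiskaz   [apocope]
  gegiskaz (rule 2 does not apply)
  gegiskaz → gehiskaz   [intervocalic lenition]
  gehiskaz → gehiskas   [final devoicing]
  gehiskas → kehiskas   [unconditioned shift]
  giving Motun kehiskas.
Motun 'kehiskas' matches the regular reflex exactly, so the pair is cognate.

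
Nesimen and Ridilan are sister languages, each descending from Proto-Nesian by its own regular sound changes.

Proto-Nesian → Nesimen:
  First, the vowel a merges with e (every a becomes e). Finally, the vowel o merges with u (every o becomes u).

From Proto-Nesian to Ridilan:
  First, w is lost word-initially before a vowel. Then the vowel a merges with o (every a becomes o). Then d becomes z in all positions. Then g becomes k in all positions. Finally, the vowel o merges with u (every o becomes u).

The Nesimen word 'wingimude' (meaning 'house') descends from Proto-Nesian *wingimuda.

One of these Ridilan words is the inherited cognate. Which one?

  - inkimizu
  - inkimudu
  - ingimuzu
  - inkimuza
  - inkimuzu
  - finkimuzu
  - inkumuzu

inkimuzu

Ridilan: start from *wingimuda.
  rule 1 (glide loss): wingimuda → ingimuda
  rule 2 (vowel merger): ingimuda → ingimudo
  rule 3 (unconditioned shift): ingimudo → ingimuzo
  rule 4 (unconditioned shift): ingimuzo → inkimuzo
  rule 5 (vowel merger): inkimuzo → inkimuzu
  ⇒ Ridilan inkimuzu
The other candidates each miss or misapply at least one Ridilan change.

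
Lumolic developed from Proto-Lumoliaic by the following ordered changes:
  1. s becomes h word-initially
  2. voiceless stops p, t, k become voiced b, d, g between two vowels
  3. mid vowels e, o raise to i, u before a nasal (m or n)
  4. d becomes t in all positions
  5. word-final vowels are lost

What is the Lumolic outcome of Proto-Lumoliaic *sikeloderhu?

Lumolic: *sikeloderhu > hikeloderhu > higeloderhu > higeloterhu > higeloterh  (by debuccalisation, intervocalic voicing, unconditioned shift, apocope)

higeloterh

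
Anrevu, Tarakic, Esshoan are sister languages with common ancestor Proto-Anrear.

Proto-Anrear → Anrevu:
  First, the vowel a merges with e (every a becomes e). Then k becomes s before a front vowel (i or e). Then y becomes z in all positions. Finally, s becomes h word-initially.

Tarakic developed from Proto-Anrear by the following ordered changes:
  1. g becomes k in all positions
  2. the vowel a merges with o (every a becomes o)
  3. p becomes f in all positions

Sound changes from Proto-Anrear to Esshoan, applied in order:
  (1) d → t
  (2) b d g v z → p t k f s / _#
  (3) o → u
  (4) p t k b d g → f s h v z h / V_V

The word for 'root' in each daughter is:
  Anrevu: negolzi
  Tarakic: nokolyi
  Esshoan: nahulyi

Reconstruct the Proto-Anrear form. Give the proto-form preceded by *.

*nagolyi

Position 2: Anrevu has e, Tarakic has o, Esshoan has a. Esshoan preserves a here (none of its changes turn any other segment into a), so the proto-segment is *a.
Position 4: Anrevu has o, Tarakic has o, Esshoan has u. Anrevu preserves o here (none of its changes turn any other segment into o), so the proto-segment is *o.
Verify the candidate proto-form against each daughter:
Anrevu: start from *nagolyi.
  rule 1 (vowel merger): nagolyi → negolyi
  rule 2: no change — negolyi
  rule 3 (unconditioned shift): negolyi → negolzi
  rule 4: no change — negolzi
  ⇒ Anrevu negolzi
Tarakic: *nagolyi
  nagolyi → nakolyi   [unconditioned shift]
  nakolyi → nokolyi   [vowel merger]
  nokolyi (rule 3 does not apply)
  giving Tarakic nokolyi.
Esshoan: *nagolyi
  nagolyi (rule 1 does not apply)
  nagolyi (rule 2 does not apply)
  nagolyi → nagulyi   [vowel merger]
  nagulyi → nahulyi   [intervocalic lenition]
  giving Esshoan nahulyi.
No other proto-form is consistent with every reflex, so the reconstruction is *nagolyi.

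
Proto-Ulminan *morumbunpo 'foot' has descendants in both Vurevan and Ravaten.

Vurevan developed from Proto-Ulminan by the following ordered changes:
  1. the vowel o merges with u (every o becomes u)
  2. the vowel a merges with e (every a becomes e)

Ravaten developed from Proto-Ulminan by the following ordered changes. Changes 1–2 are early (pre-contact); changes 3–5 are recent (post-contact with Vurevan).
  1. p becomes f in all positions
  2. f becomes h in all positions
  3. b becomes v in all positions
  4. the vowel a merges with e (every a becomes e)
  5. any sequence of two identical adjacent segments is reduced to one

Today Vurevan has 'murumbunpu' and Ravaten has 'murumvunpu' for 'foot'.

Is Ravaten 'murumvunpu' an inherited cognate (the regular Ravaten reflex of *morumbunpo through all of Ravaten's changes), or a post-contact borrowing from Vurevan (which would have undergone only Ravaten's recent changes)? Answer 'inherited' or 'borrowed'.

borrowed

If inherited, *morumbunpo would pass through all of Ravaten's changes:
Ravaten: *morumbunpo
  morumbunpo → morumbunfo   [unconditioned shift]
  morumbunfo → morumbunho   [unconditioned shift]
  morumbunho → morumvunho   [unconditioned shift]
  morumvunho (rule 4 does not apply)
  morumvunho (rule 5 does not apply)
  giving Ravaten morumvunho.
If borrowed from Vurevan 'murumbunpu' after the early changes, it would undergo only the recent ones:
  rule 3 (unconditioned shift): murumbunpu → murumvunpu
  rule 4 (vowel merger): no change (murumvunpu)
  rule 5 (degemination): no change (murumvunpu)
  ⇒ as a loan: murumvunpu
Ravaten 'murumvunpu' matches the loan outcome 'murumvunpu', not the inherited 'morumvunho' — it skipped the early Ravaten changes, so it was borrowed from Vurevan.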